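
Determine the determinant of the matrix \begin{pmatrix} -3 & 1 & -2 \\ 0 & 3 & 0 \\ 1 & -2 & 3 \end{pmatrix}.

Expand along row 2:
  + 3 · |-3 -2; 1 3| = 3·(-9 − (-2)) = -21

-21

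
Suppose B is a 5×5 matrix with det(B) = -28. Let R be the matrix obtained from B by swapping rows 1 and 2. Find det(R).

det(R) = 28

Swapping two rows multiplies the determinant by −1.
det(R) = (-1)·(-28) = 28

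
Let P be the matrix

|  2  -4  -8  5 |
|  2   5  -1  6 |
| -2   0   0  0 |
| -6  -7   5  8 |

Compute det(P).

Expand along row 3 (it has 3 zeros):
  + (-2) · M_31   where M_31 = det([-4 -8 5; 5 -1 6; -7 5 8]) = 898
det = (+1)·(-2)·(898) = -1796

-1796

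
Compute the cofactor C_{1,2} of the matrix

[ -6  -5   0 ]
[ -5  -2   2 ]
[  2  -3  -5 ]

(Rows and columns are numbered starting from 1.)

Delete row 1 and column 2; the remaining 2×2 submatrix is [-5 2; 2 -5].
Its determinant is (-5)·(-5) − 2·2 = 21.
The cofactor carries sign (−1)^(1+2) = −1, so C_{1,2} = −(21) = -21.

The cofactor is -21.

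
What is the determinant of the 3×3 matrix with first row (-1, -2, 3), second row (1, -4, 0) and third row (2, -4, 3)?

The determinant is 30.

Expand along row 2:
  − 1 · |-2 3; -4 3| = −1·(-6 − (-12)) = -6
  + (-4) · |-1 3; 2 3| = (-4)·(-3 − 6) = 36
Sum: (-6) + (36) = 30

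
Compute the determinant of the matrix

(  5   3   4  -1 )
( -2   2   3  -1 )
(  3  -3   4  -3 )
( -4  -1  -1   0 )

Expand along row 4 (it has 1 zero):
  − (-4) · M_41   where M_41 = det([3 4 -1; 2 3 -1; -3 4 -3]) = 4
  + (-1) · M_42   where M_42 = det([5 4 -1; -2 3 -1; 3 4 -3]) = -44
  − (-1) · M_43   where M_43 = det([5 3 -1; -2 2 -1; 3 -3 -3]) = -72
det = (-1)·(-4)·(4) + (+1)·(-1)·(-44) + (-1)·(-1)·(-72) = -12

-12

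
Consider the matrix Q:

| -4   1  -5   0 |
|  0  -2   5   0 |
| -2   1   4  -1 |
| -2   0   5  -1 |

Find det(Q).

Expand along row 2 (it has 2 zeros):
  + (-2) · M_22   where M_22 = det([-4 -5 0; -2 4 -1; -2 5 -1]) = -4
  − (5) · M_23   where M_23 = det([-4 1 0; -2 1 -1; -2 0 -1]) = 4
det = (+1)·(-2)·(-4) + (-1)·(5)·(4) = -12

-12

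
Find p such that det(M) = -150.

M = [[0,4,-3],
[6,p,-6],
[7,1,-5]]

Expanding along the row containing p, det(M) is linear in p: det(M) = (21)·p + (-66).
Set (21)·p + (-66) = -150  ⇒  (21)·p = -84  ⇒  p = -4.

p = -4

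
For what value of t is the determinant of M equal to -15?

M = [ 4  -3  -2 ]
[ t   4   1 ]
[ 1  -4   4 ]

Expanding along the row containing t, det(M) is linear in t: det(M) = (20)·t + (85).
Set (20)·t + (85) = -15  ⇒  (20)·t = -100  ⇒  t = -5.

-5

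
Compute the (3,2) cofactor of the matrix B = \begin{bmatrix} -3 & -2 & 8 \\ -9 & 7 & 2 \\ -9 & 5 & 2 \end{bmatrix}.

Delete row 3 and column 2; the remaining 2×2 submatrix is [-3 8; -9 2].
Its determinant is (-3)·2 − 8·(-9) = 66.
The cofactor carries sign (−1)^(3+2) = −1, so C_{3,2} = −(66) = -66.

-66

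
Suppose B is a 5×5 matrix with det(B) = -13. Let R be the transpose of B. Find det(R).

-13

det(Bᵀ) = det(B).
det(R) = (1)·(-13) = -13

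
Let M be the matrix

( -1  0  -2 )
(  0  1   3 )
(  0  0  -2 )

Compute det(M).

M is upper triangular, so det(M) is the product of the diagonal entries:
det = (-1) · (1) · (-2) = 2

2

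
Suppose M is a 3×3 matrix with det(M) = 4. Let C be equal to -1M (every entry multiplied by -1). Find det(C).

|C| = -4

For a 3×3 matrix, det(-1M) = (-1)^3·det(M) = -1·det(M).
det(C) = (-1)·(4) = -4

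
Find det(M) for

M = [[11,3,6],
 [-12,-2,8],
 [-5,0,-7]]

-278

Expand along column 2:
  − 3 · |-12 8; -5 -7| = −3·(84 − (-40)) = -372
  + (-2) · |11 6; -5 -7| = (-2)·(-77 − (-30)) = 94
Sum: (-372) + (94) = -278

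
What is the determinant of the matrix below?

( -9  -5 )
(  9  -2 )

det = (-9)·(-2) − (-5)·9 = 18 − (-45) = 63

63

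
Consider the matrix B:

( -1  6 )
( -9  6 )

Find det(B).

48

det(B) = (-1)·6 − 6·(-9) = -6 − (-54) = 48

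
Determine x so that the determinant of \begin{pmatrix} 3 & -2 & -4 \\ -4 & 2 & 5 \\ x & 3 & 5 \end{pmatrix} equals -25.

x = 9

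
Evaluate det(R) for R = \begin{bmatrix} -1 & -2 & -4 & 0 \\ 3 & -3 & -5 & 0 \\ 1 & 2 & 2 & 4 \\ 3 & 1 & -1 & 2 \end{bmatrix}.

|R| = 92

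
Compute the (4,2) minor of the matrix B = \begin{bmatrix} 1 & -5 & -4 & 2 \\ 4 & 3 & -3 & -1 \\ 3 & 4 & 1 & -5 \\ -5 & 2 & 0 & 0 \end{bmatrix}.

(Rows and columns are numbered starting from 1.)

Delete row 4 and column 2; the remaining 3×3 submatrix is [1 -4 2; 4 -3 -1; 3 1 -5].
Its determinant is -26.

The minor is -26.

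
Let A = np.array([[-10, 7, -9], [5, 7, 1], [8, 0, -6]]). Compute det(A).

The determinant is 1190.

Expand along column 2:
  − 7 · |5 1; 8 -6| = −7·(-30 − 8) = 266
  + 7 · |-10 -9; 8 -6| = 7·(60 − (-72)) = 924
Sum: (266) + (924) = 1190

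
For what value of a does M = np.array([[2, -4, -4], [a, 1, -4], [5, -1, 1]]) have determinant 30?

a = -8

Expanding along the row containing a, det(M) is linear in a: det(M) = (8)·a + (94).
Set (8)·a + (94) = 30  ⇒  (8)·a = -64  ⇒  a = -8.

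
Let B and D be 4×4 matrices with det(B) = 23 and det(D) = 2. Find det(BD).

det(BD) = det(B)·det(D) = (23)·(2) = 46

46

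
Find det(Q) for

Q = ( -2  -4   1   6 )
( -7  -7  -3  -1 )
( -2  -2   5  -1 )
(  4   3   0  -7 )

The determinant is 905.

Expand along row 4 (it has 1 zero):
  − (4) · M_41   where M_41 = det([-4 1 6; -7 -3 -1; -2 5 -1]) = -283
  + (3) · M_42   where M_42 = det([-2 1 6; -7 -3 -1; -2 5 -1]) = -267
  + (-7) · M_44   where M_44 = det([-2 -4 1; -7 -7 -3; -2 -2 5]) = -82
det = (-1)·(4)·(-283) + (+1)·(3)·(-267) + (+1)·(-7)·(-82) = 905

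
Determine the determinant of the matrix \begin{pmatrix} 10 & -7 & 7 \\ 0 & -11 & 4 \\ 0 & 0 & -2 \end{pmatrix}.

220

The matrix is upper triangular, so the determinant is the product of the diagonal entries:
det = (10) · (-11) · (-2) = 220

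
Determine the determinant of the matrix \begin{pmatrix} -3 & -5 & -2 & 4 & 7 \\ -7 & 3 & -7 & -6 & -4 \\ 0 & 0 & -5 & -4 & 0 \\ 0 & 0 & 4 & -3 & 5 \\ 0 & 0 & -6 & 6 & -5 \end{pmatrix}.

The matrix is block upper-triangular with a 2×2 block and a 3×3 block on the diagonal, so its determinant equals the product of the determinants of the diagonal blocks.
det of the 2×2 block = -44
det of the 3×3 block = 115
det = (-44)·(115) = -5060

The determinant is -5060.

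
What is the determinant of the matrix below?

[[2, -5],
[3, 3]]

det = 2·3 − (-5)·3 = 6 − (-15) = 21

The determinant is 21.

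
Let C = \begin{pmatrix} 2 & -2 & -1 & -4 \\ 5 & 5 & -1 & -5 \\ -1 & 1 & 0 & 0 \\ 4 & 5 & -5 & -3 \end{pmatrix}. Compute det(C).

Expand along row 3 (it has 2 zeros):
  + (-1) · M_31   where M_31 = det([-2 -1 -4; 5 -1 -5; 5 -5 -3]) = 134
  − (1) · M_32   where M_32 = det([2 -1 -4; 5 -1 -5; 4 -5 -3]) = 45
det = (+1)·(-1)·(134) + (-1)·(1)·(45) = -179

-179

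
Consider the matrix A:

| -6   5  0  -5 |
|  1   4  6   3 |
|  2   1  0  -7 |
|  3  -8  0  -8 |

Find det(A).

-2724

Expand along column 3 (it has 3 zeros):
  − (6) · M_23   where M_23 = det([-6 5 -5; 2 1 -7; 3 -8 -8]) = 454
det = (-1)·(6)·(454) = -2724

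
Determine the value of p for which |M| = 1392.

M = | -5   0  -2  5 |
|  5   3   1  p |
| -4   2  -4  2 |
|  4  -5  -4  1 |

Expanding along the column containing p, det(M) is linear in p: det(M) = (116)·p + (928).
Set (116)·p + (928) = 1392  ⇒  (116)·p = 464  ⇒  p = 4.

4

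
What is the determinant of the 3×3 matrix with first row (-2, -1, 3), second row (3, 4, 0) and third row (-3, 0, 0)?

36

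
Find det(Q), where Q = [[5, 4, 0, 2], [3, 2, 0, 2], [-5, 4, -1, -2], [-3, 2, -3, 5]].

|Q| = -66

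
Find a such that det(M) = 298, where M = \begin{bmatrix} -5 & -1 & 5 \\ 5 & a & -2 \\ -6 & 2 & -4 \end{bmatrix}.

Expanding along the row containing a, det(M) is linear in a: det(M) = (50)·a + (-2).
Set (50)·a + (-2) = 298  ⇒  (50)·a = 300  ⇒  a = 6.

6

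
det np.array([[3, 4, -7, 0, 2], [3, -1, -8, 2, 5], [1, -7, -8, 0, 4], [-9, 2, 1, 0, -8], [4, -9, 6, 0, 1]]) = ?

Expand along column 4 (it has 4 zeros):
  + (2) · M_24   where M_24 = det([3 4 -7 2; 1 -7 -8 4; -9 2 1 -8; 4 -9 6 1]) = -3204
det = (+1)·(2)·(-3204) = -6408

-6408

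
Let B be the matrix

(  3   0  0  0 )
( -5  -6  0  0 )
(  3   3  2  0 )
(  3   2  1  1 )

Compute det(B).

-36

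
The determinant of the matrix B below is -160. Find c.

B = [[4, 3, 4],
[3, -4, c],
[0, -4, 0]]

Expanding along the column containing c, det(B) is linear in c: det(B) = (16)·c + (-48).
Set (16)·c + (-48) = -160  ⇒  (16)·c = -112  ⇒  c = -7.

c = -7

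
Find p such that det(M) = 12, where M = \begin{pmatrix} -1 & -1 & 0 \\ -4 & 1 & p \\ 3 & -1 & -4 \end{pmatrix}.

p = 2

Expanding along the column containing p, det(M) is linear in p: det(M) = (-4)·p + (20).
Set (-4)·p + (20) = 12  ⇒  (-4)·p = -8  ⇒  p = 2.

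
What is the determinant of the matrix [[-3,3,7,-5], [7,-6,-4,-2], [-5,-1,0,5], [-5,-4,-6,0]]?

2216

Expand along row 3 (it has 1 zero):
  + (-5) · M_31   where M_31 = det([3 7 -5; -6 -4 -2; -4 -6 0]) = -80
  − (-1) · M_32   where M_32 = det([-3 7 -5; 7 -4 -2; -5 -6 0]) = 416
  − (5) · M_34   where M_34 = det([-3 3 7; 7 -6 -4; -5 -4 -6]) = -280
det = (+1)·(-5)·(-80) + (-1)·(-1)·(416) + (-1)·(5)·(-280) = 2216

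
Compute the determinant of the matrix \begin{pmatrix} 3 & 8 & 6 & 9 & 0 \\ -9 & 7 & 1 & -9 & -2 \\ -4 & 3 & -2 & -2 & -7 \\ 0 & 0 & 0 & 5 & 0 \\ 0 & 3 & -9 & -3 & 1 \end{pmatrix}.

Expand along row 4 (it has 4 zeros):
  + (5) · M_44   where M_44 = det([3 8 6 0; -9 7 1 -2; -4 3 -2 -7; 0 3 -9 1]) = -6431
det = (+1)·(5)·(-6431) = -32155

The determinant is -32155.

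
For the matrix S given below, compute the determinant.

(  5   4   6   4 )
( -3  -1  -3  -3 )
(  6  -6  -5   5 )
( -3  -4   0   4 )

Expand along row 4 (it has 1 zero):
  − (-3) · M_41   where M_41 = det([4 6 4; -1 -3 -3; -6 -5 5]) = -34
  + (-4) · M_42   where M_42 = det([5 6 4; -3 -3 -3; 6 -5 5]) = -36
  + (4) · M_44   where M_44 = det([5 4 6; -3 -1 -3; 6 -6 -5]) = -53
det = (-1)·(-3)·(-34) + (+1)·(-4)·(-36) + (+1)·(4)·(-53) = -170

-170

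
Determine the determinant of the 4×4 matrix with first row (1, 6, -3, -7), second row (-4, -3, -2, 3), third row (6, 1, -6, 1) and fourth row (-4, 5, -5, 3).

Expand along row 1:
  + (1) · M_11   where M_11 = det([-3 -2 3; 1 -6 1; 5 -5 3]) = 110
  − (6) · M_12   where M_12 = det([-4 -2 3; 6 -6 1; -4 -5 3]) = -66
  + (-3) · M_13   where M_13 = det([-4 -3 3; 6 1 1; -4 5 3]) = 176
  − (-7) · M_14   where M_14 = det([-4 -3 -2; 6 1 -6; -4 5 -5]) = -330
det = (+1)·(1)·(110) + (-1)·(6)·(-66) + (+1)·(-3)·(176) + (-1)·(-7)·(-330) = -2332

-2332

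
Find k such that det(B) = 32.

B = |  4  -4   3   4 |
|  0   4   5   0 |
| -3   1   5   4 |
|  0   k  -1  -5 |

Expanding along the column containing k, det(B) is linear in k: det(B) = (140)·k + (-668).
Set (140)·k + (-668) = 32  ⇒  (140)·k = 700  ⇒  k = 5.

k = 5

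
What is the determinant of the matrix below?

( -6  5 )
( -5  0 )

The determinant is 25.

det = (-6)·0 − 5·(-5) = 0 − (-25) = 25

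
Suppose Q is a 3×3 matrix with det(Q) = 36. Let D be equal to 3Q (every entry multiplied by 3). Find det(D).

For a 3×3 matrix, det(3Q) = 3^3·det(Q) = 27·det(Q).
det(D) = (27)·(36) = 972

det(D) = 972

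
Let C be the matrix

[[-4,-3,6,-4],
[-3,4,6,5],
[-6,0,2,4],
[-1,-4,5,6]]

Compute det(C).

The determinant is 2708.

Expand along row 3 (it has 1 zero):
  + (-6) · M_31   where M_31 = det([-3 6 -4; 4 6 5; -4 5 6]) = -473
  + (2) · M_33   where M_33 = det([-4 -3 -4; -3 4 5; -1 -4 6]) = -279
  − (4) · M_34   where M_34 = det([-4 -3 6; -3 4 6; -1 -4 5]) = -107
det = (+1)·(-6)·(-473) + (+1)·(2)·(-279) + (-1)·(4)·(-107) = 2708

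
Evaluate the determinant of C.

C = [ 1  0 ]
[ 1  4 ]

The determinant is 4.

det(C) = 1·4 − 0·1 = 4 − 0 = 4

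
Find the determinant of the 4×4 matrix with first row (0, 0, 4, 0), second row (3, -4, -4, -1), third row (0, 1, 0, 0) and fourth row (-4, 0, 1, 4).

32

Expand along row 1 (it has 3 zeros):
  + (4) · M_13   where M_13 = det([3 -4 -1; 0 1 0; -4 0 4]) = 8
det = (+1)·(4)·(8) = 32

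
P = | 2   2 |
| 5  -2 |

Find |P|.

det(P) = 2·(-2) − 2·5 = -4 − 10 = -14

det(P) = -14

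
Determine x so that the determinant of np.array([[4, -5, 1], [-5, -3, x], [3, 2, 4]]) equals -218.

x = 3

Expanding along the row containing x, det(A) is linear in x: det(A) = (-23)·x + (-149).
Set (-23)·x + (-149) = -218  ⇒  (-23)·x = -69  ⇒  x = 3.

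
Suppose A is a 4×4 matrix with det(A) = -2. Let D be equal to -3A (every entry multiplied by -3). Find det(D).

For a 4×4 matrix, det(-3A) = (-3)^4·det(A) = 81·det(A).
det(D) = (81)·(-2) = -162

The determinant is -162.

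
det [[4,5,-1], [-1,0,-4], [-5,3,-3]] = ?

136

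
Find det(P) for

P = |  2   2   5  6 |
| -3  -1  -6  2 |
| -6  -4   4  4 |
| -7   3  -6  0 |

-2556

Expand along row 4 (it has 1 zero):
  − (-7) · M_41   where M_41 = det([2 5 6; -1 -6 2; -4 4 4]) = -252
  + (3) · M_42   where M_42 = det([2 5 6; -3 -6 2; -6 4 4]) = -352
  − (-6) · M_43   where M_43 = det([2 2 6; -3 -1 2; -6 -4 4]) = 44
det = (-1)·(-7)·(-252) + (+1)·(3)·(-352) + (-1)·(-6)·(44) = -2556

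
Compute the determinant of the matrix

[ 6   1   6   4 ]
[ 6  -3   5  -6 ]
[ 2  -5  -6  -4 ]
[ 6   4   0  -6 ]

-4096

Expand along row 4 (it has 1 zero):
  − (6) · M_41   where M_41 = det([1 6 4; -3 5 -6; -5 -6 -4]) = 224
  + (4) · M_42   where M_42 = det([6 6 4; 6 5 -6; 2 -6 -4]) = -448
  + (-6) · M_44   where M_44 = det([6 1 6; 6 -3 5; 2 -5 -6]) = 160
det = (-1)·(6)·(224) + (+1)·(4)·(-448) + (+1)·(-6)·(160) = -4096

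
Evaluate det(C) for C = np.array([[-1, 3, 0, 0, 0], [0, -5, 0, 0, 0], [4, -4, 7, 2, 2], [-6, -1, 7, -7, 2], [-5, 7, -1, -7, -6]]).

C is block lower-triangular with a 2×2 block and a 3×3 block on the diagonal, so its determinant equals the product of the determinants of the diagonal blocks.
det of the 2×2 block = 5
det of the 3×3 block = 360
det = (5)·(360) = 1800

The determinant is 1800.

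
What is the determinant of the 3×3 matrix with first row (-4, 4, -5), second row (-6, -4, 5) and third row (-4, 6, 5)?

Expand along row 1:
  + (-4) · |-4 5; 6 5| = (-4)·(-20 − 30) = 200
  − 4 · |-6 5; -4 5| = −4·(-30 − (-20)) = 40
  + (-5) · |-6 -4; -4 6| = (-5)·(-36 − 16) = 260
Sum: (200) + (40) + (260) = 500

The determinant is 500.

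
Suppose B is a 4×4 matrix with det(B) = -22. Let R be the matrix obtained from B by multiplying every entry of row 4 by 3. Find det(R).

-66

Scaling one row by 3 multiplies the determinant by 3.
det(R) = (3)·(-22) = -66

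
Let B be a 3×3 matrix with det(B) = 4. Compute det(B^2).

The determinant is 16.

det(B^2) = (det B)^2 = (4)^2 = 16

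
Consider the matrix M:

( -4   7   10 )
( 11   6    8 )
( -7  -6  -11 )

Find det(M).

Expand along column 1:
  + (-4) · |6 8; -6 -11| = (-4)·(-66 − (-48)) = 72
  − 11 · |7 10; -6 -11| = −11·(-77 − (-60)) = 187
  + (-7) · |7 10; 6 8| = (-7)·(56 − 60) = 28
Sum: (72) + (187) + (28) = 287

|M| = 287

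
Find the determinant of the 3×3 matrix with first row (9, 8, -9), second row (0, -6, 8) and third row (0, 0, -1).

The determinant is 54.

The matrix is upper triangular, so the determinant is the product of the diagonal entries:
det = (9) · (-6) · (-1) = 54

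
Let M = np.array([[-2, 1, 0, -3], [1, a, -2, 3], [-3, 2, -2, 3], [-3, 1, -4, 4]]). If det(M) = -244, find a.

8

Expanding along the column containing a, det(M) is linear in a: det(M) = (-26)·a + (-36).
Set (-26)·a + (-36) = -244  ⇒  (-26)·a = -208  ⇒  a = 8.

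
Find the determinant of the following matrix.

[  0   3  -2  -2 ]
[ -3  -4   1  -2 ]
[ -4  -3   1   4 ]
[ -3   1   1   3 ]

Expand along row 1 (it has 1 zero):
  − (3) · M_12   where M_12 = det([-3 1 -2; -4 1 4; -3 1 3]) = 5
  + (-2) · M_13   where M_13 = det([-3 -4 -2; -4 -3 4; -3 1 3]) = 65
  − (-2) · M_14   where M_14 = det([-3 -4 1; -4 -3 1; -3 1 1]) = -5
det = (-1)·(3)·(5) + (+1)·(-2)·(65) + (-1)·(-2)·(-5) = -155

-155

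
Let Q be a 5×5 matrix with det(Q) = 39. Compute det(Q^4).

det(Q^4) = (det Q)^4 = (39)^4 = 2313441

The determinant is 2313441.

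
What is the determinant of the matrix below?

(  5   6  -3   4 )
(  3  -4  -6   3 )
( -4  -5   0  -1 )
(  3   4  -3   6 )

198

Expand along row 3 (it has 1 zero):
  + (-4) · M_31   where M_31 = det([6 -3 4; -4 -6 3; 4 -3 6]) = -126
  − (-5) · M_32   where M_32 = det([5 -3 4; 3 -6 3; 3 -3 6]) = -72
  − (-1) · M_34   where M_34 = det([5 6 -3; 3 -4 -6; 3 4 -3]) = 54
det = (+1)·(-4)·(-126) + (-1)·(-5)·(-72) + (-1)·(-1)·(54) = 198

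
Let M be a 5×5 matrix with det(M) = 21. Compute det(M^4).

det(M^4) = (det M)^4 = (21)^4 = 194481

The determinant is 194481.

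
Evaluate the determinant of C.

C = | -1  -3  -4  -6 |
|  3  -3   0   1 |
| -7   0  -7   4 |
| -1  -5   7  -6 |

The determinant is -2535.

Expand along row 2 (it has 1 zero):
  − (3) · M_21   where M_21 = det([-3 -4 -6; 0 -7 4; -5 7 -6]) = 248
  + (-3) · M_22   where M_22 = det([-1 -4 -6; -7 -7 4; -1 7 -6]) = 506
  + (1) · M_24   where M_24 = det([-1 -3 -4; -7 0 -7; -1 -5 7]) = -273
det = (-1)·(3)·(248) + (+1)·(-3)·(506) + (+1)·(1)·(-273) = -2535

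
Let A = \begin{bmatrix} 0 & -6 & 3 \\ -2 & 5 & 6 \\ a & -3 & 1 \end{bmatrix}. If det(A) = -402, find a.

Expanding along the column containing a, det(A) is linear in a: det(A) = (-51)·a + (6).
Set (-51)·a + (6) = -402  ⇒  (-51)·a = -408  ⇒  a = 8.

8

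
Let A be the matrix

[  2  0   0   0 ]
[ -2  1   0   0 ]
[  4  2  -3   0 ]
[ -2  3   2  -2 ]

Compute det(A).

12

A is lower triangular, so det(A) is the product of the diagonal entries:
det = (2) · (1) · (-3) · (-2) = 12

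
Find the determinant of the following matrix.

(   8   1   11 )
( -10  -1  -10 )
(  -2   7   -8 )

Expand along column 1:
  + 8 · |-1 -10; 7 -8| = 8·(8 − (-70)) = 624
  − (-10) · |1 11; 7 -8| = −(-10)·(-8 − 77) = -850
  + (-2) · |1 11; -1 -10| = (-2)·(-10 − (-11)) = -2
Sum: (624) + (-850) + (-2) = -228

-228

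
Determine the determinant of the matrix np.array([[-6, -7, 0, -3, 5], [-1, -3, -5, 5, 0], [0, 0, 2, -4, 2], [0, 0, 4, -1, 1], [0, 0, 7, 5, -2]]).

The matrix is block upper-triangular with a 2×2 block and a 3×3 block on the diagonal, so its determinant equals the product of the determinants of the diagonal blocks.
det of the 2×2 block = 11
det of the 3×3 block = -12
det = (11)·(-12) = -132

-132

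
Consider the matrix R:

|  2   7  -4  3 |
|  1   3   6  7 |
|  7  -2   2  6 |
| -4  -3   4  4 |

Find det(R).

2536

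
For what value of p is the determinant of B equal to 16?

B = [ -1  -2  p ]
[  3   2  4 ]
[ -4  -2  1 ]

p = -6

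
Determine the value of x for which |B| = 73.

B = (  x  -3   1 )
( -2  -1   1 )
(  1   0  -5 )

Expanding along the column containing x, det(B) is linear in x: det(B) = (5)·x + (28).
Set (5)·x + (28) = 73  ⇒  (5)·x = 45  ⇒  x = 9.

x = 9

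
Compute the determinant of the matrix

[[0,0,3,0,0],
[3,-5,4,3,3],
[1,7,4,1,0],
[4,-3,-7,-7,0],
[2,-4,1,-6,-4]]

Expand along row 1 (it has 4 zeros):
  + (3) · M_13   where M_13 = det([3 -5 3 3; 1 7 1 0; 4 -3 -7 0; 2 -4 -6 -4]) = 994
det = (+1)·(3)·(994) = 2982

The determinant is 2982.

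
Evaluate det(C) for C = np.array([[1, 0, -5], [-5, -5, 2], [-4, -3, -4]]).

51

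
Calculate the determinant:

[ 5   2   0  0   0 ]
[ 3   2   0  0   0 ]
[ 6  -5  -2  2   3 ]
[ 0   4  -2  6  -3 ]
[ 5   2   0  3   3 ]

-240

The matrix is block lower-triangular with a 2×2 block and a 3×3 block on the diagonal, so its determinant equals the product of the determinants of the diagonal blocks.
det of the 2×2 block = 4
det of the 3×3 block = -60
det = (4)·(-60) = -240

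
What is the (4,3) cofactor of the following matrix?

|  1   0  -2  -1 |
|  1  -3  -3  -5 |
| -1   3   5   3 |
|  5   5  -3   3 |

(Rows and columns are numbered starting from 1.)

Delete row 4 and column 3; the remaining 3×3 submatrix is [1 0 -1; 1 -3 -5; -1 3 3].
Its determinant is 6.
The cofactor carries sign (−1)^(4+3) = −1, so C_{4,3} = −(6) = -6.

-6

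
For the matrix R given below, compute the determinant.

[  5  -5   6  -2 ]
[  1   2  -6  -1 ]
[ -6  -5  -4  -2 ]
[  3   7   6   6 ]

Expand along row 1:
  + (5) · M_11   where M_11 = det([2 -6 -1; -5 -4 -2; 7 6 6]) = -118
  − (-5) · M_12   where M_12 = det([1 -6 -1; -6 -4 -2; 3 6 6]) = -168
  + (6) · M_13   where M_13 = det([1 2 -1; -6 -5 -2; 3 7 6]) = 71
  − (-2) · M_14   where M_14 = det([1 2 -6; -6 -5 -4; 3 7 6]) = 208
det = (+1)·(5)·(-118) + (-1)·(-5)·(-168) + (+1)·(6)·(71) + (-1)·(-2)·(208) = -588

-588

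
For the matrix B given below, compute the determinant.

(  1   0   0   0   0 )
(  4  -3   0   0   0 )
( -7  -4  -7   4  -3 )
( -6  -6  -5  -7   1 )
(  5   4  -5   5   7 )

B is block lower-triangular with a 2×2 block and a 3×3 block on the diagonal, so its determinant equals the product of the determinants of the diagonal blocks.
det of the 2×2 block = -3
det of the 3×3 block = 678
det = (-3)·(678) = -2034

det(B) = -2034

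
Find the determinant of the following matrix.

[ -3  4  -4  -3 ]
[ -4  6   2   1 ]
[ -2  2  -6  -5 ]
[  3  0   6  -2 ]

Expand along row 4 (it has 1 zero):
  − (3) · M_41   where M_41 = det([4 -4 -3; 6 2 1; 2 -6 -5]) = -24
  − (6) · M_43   where M_43 = det([-3 4 -3; -4 6 1; -2 2 -5]) = -4
  + (-2) · M_44   where M_44 = det([-3 4 -4; -4 6 2; -2 2 -6]) = -8
det = (-1)·(3)·(-24) + (-1)·(6)·(-4) + (+1)·(-2)·(-8) = 112

112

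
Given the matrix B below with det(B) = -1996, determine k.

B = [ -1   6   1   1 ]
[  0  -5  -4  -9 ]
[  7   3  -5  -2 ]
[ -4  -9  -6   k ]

Expanding along the column containing k, det(B) is linear in k: det(B) = (-170)·k + (-3186).
Set (-170)·k + (-3186) = -1996  ⇒  (-170)·k = 1190  ⇒  k = -7.

k = -7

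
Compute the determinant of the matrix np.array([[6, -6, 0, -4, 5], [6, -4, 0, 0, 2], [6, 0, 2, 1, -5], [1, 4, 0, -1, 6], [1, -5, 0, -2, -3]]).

412

Expand along column 3 (it has 4 zeros):
  + (2) · M_33   where M_33 = det([6 -6 -4 5; 6 -4 0 2; 1 4 -1 6; 1 -5 -2 -3]) = 206
det = (+1)·(2)·(206) = 412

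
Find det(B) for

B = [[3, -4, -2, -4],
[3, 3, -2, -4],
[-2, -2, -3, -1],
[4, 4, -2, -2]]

Expand along row 1:
  + (3) · M_11   where M_11 = det([3 -2 -4; -2 -3 -1; 4 -2 -2]) = -36
  − (-4) · M_12   where M_12 = det([3 -2 -4; -2 -3 -1; 4 -2 -2]) = -36
  + (-2) · M_13   where M_13 = det([3 3 -4; -2 -2 -1; 4 4 -2]) = 0
  − (-4) · M_14   where M_14 = det([3 3 -2; -2 -2 -3; 4 4 -2]) = 0
det = (+1)·(3)·(-36) + (-1)·(-4)·(-36) + (+1)·(-2)·(0) + (-1)·(-4)·(0) = -252

det(B) = -252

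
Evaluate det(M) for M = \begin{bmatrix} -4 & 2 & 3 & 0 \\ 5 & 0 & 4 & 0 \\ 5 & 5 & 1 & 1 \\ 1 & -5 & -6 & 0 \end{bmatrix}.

Expand along column 4 (it has 3 zeros):
  − (1) · M_34   where M_34 = det([-4 2 3; 5 0 4; 1 -5 -6]) = -87
det = (-1)·(1)·(-87) = 87

87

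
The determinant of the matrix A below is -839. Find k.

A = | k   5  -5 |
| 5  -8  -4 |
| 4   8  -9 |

Expanding along the row containing k, det(A) is linear in k: det(A) = (104)·k + (-215).
Set (104)·k + (-215) = -839  ⇒  (104)·k = -624  ⇒  k = -6.

k = -6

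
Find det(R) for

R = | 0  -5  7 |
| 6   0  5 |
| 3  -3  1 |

-171

Expand along row 1:
  − (-5) · |6 5; 3 1| = −(-5)·(6 − 15) = -45
  + 7 · |6 0; 3 -3| = 7·(-18 − 0) = -126
Sum: (-45) + (-126) = -171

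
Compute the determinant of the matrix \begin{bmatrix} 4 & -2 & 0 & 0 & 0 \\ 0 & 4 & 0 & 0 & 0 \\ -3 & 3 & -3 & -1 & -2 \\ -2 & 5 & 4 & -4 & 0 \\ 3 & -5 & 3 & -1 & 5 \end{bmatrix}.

The matrix is block lower-triangular with a 2×2 block and a 3×3 block on the diagonal, so its determinant equals the product of the determinants of the diagonal blocks.
det of the 2×2 block = 16
det of the 3×3 block = 64
det = (16)·(64) = 1024

1024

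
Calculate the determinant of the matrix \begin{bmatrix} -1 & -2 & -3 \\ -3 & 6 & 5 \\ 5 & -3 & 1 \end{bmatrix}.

-14

Expand along row 1:
  + (-1) · |6 5; -3 1| = (-1)·(6 − (-15)) = -21
  − (-2) · |-3 5; 5 1| = −(-2)·(-3 − 25) = -56
  + (-3) · |-3 6; 5 -3| = (-3)·(9 − 30) = 63
Sum: (-21) + (-56) + (63) = -14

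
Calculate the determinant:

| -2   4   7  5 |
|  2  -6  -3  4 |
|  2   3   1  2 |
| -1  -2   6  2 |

The determinant is -781.

Expand along row 1:
  + (-2) · M_11   where M_11 = det([-6 -3 4; 3 1 2; -2 6 2]) = 170
  − (4) · M_12   where M_12 = det([2 -3 4; 2 1 2; -1 6 2]) = 50
  + (7) · M_13   where M_13 = det([2 -6 4; 2 3 2; -1 -2 2]) = 52
  − (5) · M_14   where M_14 = det([2 -6 -3; 2 3 1; -1 -2 6]) = 121
det = (+1)·(-2)·(170) + (-1)·(4)·(50) + (+1)·(7)·(52) + (-1)·(5)·(121) = -781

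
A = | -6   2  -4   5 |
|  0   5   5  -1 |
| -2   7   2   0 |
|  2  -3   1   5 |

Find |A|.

534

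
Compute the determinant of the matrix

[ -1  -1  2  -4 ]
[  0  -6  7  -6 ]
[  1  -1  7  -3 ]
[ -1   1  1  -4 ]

Expand along row 2 (it has 1 zero):
  + (-6) · M_22   where M_22 = det([-1 2 -4; 1 7 -3; -1 1 -4]) = 7
  − (7) · M_23   where M_23 = det([-1 -1 -4; 1 -1 -3; -1 1 -4]) = -14
  + (-6) · M_24   where M_24 = det([-1 -1 2; 1 -1 7; -1 1 1]) = 16
det = (+1)·(-6)·(7) + (-1)·(7)·(-14) + (+1)·(-6)·(16) = -40

-40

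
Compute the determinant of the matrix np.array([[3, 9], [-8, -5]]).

57

det = 3·(-5) − 9·(-8) = -15 − (-72) = 57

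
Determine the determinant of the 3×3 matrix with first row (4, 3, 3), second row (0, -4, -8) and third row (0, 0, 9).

-144

The matrix is upper triangular, so the determinant is the product of the diagonal entries:
det = (4) · (-4) · (9) = -144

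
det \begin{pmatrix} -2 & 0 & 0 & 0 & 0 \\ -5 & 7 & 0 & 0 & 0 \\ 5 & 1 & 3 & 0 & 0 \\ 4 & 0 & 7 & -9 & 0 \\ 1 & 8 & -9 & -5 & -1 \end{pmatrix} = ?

The determinant is -378.

The matrix is lower triangular, so the determinant is the product of the diagonal entries:
det = (-2) · (7) · (3) · (-9) · (-1) = -378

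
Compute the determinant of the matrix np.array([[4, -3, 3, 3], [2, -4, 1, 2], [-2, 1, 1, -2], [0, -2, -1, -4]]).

Expand along row 4 (it has 1 zero):
  + (-2) · M_42   where M_42 = det([4 3 3; 2 1 2; -2 1 -2]) = -4
  − (-1) · M_43   where M_43 = det([4 -3 3; 2 -4 2; -2 1 -2]) = 6
  + (-4) · M_44   where M_44 = det([4 -3 3; 2 -4 1; -2 1 1]) = -26
det = (+1)·(-2)·(-4) + (-1)·(-1)·(6) + (+1)·(-4)·(-26) = 118

The determinant is 118.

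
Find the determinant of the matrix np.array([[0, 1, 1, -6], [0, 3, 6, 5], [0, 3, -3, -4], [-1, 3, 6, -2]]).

Expand along column 1 (it has 3 zeros):
  − (-1) · M_41   where M_41 = det([1 1 -6; 3 6 5; 3 -3 -4]) = 180
det = (-1)·(-1)·(180) = 180

The determinant is 180.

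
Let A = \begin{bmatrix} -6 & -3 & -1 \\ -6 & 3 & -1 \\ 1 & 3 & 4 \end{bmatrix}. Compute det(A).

det(A) = -138

Expand along row 1:
  + (-6) · |3 -1; 3 4| = (-6)·(12 − (-3)) = -90
  − (-3) · |-6 -1; 1 4| = −(-3)·(-24 − (-1)) = -69
  + (-1) · |-6 3; 1 3| = (-1)·(-18 − 3) = 21
Sum: (-90) + (-69) + (21) = -138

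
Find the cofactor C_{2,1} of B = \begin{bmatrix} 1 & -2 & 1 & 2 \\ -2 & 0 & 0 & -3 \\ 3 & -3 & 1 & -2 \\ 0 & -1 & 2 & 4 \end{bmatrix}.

12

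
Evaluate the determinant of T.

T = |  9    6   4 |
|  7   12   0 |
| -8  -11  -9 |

Expand along row 2:
  − 7 · |6 4; -11 -9| = −7·(-54 − (-44)) = 70
  + 12 · |9 4; -8 -9| = 12·(-81 − (-32)) = -588
Sum: (70) + (-588) = -518

det(T) = -518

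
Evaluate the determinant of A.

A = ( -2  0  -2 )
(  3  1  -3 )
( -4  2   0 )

|A| = -32

Expand along row 1:
  + (-2) · |1 -3; 2 0| = (-2)·(0 − (-6)) = -12
  + (-2) · |3 1; -4 2| = (-2)·(6 − (-4)) = -20
Sum: (-12) + (-20) = -32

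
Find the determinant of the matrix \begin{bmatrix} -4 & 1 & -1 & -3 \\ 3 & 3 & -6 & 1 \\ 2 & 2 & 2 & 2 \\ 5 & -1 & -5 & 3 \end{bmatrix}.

Expand along row 1:
  + (-4) · M_11   where M_11 = det([3 -6 1; 2 2 2; -1 -5 3]) = 88
  − (1) · M_12   where M_12 = det([3 -6 1; 2 2 2; 5 -5 3]) = 4
  + (-1) · M_13   where M_13 = det([3 3 1; 2 2 2; 5 -1 3]) = 24
  − (-3) · M_14   where M_14 = det([3 3 -6; 2 2 2; 5 -1 -5]) = 108
det = (+1)·(-4)·(88) + (-1)·(1)·(4) + (+1)·(-1)·(24) + (-1)·(-3)·(108) = -56

The determinant is -56.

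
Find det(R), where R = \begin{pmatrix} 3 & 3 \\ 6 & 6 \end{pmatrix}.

det(R) = 3·6 − 3·6 = 18 − 18 = 0

0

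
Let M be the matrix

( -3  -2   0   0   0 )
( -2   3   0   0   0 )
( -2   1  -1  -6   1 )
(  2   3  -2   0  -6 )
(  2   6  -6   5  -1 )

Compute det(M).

The determinant is 3172.

M is block lower-triangular with a 2×2 block and a 3×3 block on the diagonal, so its determinant equals the product of the determinants of the diagonal blocks.
det of the 2×2 block = -13
det of the 3×3 block = -244
det = (-13)·(-244) = 3172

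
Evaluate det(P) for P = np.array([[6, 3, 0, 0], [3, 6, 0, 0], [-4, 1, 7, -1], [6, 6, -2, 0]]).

P is block lower-triangular with a 2×2 block and a 2×2 block on the diagonal, so its determinant equals the product of the determinants of the diagonal blocks.
det of the 2×2 block = 27
det of the 2×2 block = -2
det = (27)·(-2) = -54

det(P) = -54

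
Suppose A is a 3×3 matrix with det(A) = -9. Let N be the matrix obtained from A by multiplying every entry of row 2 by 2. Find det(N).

The determinant is -18.

Scaling one row by 2 multiplies the determinant by 2.
det(N) = (2)·(-9) = -18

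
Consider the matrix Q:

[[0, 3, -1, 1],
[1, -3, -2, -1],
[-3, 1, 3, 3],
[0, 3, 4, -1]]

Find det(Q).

|Q| = 6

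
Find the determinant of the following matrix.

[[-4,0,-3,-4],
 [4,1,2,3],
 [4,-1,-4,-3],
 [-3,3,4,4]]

24

Expand along row 1 (it has 1 zero):
  + (-4) · M_11   where M_11 = det([1 2 3; -1 -4 -3; 3 4 4]) = 10
  + (-3) · M_13   where M_13 = det([4 1 3; 4 -1 -3; -3 3 4]) = 40
  − (-4) · M_14   where M_14 = det([4 1 2; 4 -1 -4; -3 3 4]) = 46
det = (+1)·(-4)·(10) + (+1)·(-3)·(40) + (-1)·(-4)·(46) = 24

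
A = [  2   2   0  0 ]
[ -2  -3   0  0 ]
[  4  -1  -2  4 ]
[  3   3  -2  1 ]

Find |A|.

det(A) = -12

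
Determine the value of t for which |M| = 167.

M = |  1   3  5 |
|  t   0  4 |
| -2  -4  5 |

Expanding along the row containing t, det(M) is linear in t: det(M) = (-35)·t + (-8).
Set (-35)·t + (-8) = 167  ⇒  (-35)·t = 175  ⇒  t = -5.

-5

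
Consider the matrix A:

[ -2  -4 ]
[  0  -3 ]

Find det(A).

6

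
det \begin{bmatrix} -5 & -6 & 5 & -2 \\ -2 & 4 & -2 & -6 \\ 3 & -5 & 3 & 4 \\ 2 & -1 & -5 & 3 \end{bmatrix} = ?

Expand along row 1:
  + (-5) · M_11   where M_11 = det([4 -2 -6; -5 3 4; -1 -5 3]) = -74
  − (-6) · M_12   where M_12 = det([-2 -2 -6; 3 3 4; 2 -5 3]) = 70
  + (5) · M_13   where M_13 = det([-2 4 -6; 3 -5 4; 2 -1 3]) = -24
  − (-2) · M_14   where M_14 = det([-2 4 -2; 3 -5 3; 2 -1 -5]) = 14
det = (+1)·(-5)·(-74) + (-1)·(-6)·(70) + (+1)·(5)·(-24) + (-1)·(-2)·(14) = 698

698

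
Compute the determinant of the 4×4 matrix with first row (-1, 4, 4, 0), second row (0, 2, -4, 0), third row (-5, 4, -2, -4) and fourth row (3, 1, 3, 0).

The determinant is -328.

Expand along column 4 (it has 3 zeros):
  − (-4) · M_34   where M_34 = det([-1 4 4; 0 2 -4; 3 1 3]) = -82
det = (-1)·(-4)·(-82) = -328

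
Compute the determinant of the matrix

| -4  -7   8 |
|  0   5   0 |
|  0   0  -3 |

60

The matrix is upper triangular, so the determinant is the product of the diagonal entries:
det = (-4) · (5) · (-3) = 60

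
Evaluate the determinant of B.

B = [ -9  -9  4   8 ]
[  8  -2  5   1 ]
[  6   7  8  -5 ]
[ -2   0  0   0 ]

-246

Expand along row 4 (it has 3 zeros):
  − (-2) · M_41   where M_41 = det([-9 4 8; -2 5 1; 7 8 -5]) = -123
det = (-1)·(-2)·(-123) = -246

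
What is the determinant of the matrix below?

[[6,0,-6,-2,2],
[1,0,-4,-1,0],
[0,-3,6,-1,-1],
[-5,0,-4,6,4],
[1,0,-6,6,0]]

2604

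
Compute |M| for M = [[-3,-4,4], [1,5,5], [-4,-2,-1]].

|M| = 133

Expand along row 1:
  + (-3) · |5 5; -2 -1| = (-3)·(-5 − (-10)) = -15
  − (-4) · |1 5; -4 -1| = −(-4)·(-1 − (-20)) = 76
  + 4 · |1 5; -4 -2| = 4·(-2 − (-20)) = 72
Sum: (-15) + (76) + (72) = 133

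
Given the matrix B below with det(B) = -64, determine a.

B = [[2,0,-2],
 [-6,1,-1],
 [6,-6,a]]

Expanding along the row containing a, det(B) is linear in a: det(B) = (2)·a + (-72).
Set (2)·a + (-72) = -64  ⇒  (2)·a = 8  ⇒  a = 4.

4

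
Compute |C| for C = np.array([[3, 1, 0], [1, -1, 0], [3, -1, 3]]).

Expand along column 3:
  + 3 · |3 1; 1 -1| = 3·(-3 − 1) = -12

det(C) = -12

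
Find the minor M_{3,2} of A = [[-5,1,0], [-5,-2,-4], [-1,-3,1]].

The minor is 20.

Delete row 3 and column 2; the remaining 2×2 submatrix is [-5 0; -5 -4].
Its determinant is (-5)·(-4) − 0·(-5) = 20.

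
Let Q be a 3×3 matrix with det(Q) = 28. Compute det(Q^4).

The determinant is 614656.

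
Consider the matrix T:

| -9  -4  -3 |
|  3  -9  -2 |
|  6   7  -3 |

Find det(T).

|T| = -582

Expand along column 1:
  + (-9) · |-9 -2; 7 -3| = (-9)·(27 − (-14)) = -369
  − 3 · |-4 -3; 7 -3| = −3·(12 − (-21)) = -99
  + 6 · |-4 -3; -9 -2| = 6·(8 − 27) = -114
Sum: (-369) + (-99) + (-114) = -582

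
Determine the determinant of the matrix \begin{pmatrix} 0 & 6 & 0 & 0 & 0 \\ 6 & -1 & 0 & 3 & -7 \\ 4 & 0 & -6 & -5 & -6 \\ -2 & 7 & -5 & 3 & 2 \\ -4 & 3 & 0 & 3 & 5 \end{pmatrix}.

-132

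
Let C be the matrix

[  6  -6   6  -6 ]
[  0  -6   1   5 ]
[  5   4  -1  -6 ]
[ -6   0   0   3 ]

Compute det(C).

-126

Expand along row 4 (it has 2 zeros):
  − (-6) · M_41   where M_41 = det([-6 6 -6; -6 1 5; 4 -1 -6]) = -102
  + (3) · M_44   where M_44 = det([6 -6 6; 0 -6 1; 5 4 -1]) = 162
det = (-1)·(-6)·(-102) + (+1)·(3)·(162) = -126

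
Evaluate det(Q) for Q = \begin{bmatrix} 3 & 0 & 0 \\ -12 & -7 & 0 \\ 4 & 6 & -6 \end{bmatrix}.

126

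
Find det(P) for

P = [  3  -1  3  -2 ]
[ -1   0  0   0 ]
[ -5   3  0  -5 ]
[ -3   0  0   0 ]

0

Expand along row 2 (it has 3 zeros):
  − (-1) · M_21   where M_21 = det([-1 3 -2; 3 0 -5; 0 0 0]) = 0
det = (-1)·(-1)·(0) = 0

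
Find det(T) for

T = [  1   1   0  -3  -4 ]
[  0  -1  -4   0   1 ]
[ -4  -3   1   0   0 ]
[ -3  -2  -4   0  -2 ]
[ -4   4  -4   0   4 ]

|T| = 1452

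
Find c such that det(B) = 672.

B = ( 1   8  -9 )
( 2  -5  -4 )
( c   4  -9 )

Expanding along the column containing c, det(B) is linear in c: det(B) = (-77)·c + (133).
Set (-77)·c + (133) = 672  ⇒  (-77)·c = 539  ⇒  c = -7.

-7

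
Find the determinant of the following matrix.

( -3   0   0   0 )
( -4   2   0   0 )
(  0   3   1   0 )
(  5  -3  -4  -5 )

30

The matrix is lower triangular, so the determinant is the product of the diagonal entries:
det = (-3) · (2) · (1) · (-5) = 30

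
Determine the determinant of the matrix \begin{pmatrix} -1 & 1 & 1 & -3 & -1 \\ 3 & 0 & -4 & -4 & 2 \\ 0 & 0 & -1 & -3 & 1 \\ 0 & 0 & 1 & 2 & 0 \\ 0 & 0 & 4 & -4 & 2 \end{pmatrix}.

30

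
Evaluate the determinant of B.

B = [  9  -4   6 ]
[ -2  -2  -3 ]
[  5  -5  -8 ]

Expand along column 1:
  + 9 · |-2 -3; -5 -8| = 9·(16 − 15) = 9
  − (-2) · |-4 6; -5 -8| = −(-2)·(32 − (-30)) = 124
  + 5 · |-4 6; -2 -3| = 5·(12 − (-12)) = 120
Sum: (9) + (124) + (120) = 253

253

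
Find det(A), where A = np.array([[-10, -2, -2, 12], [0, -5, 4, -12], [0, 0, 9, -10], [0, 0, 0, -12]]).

-5400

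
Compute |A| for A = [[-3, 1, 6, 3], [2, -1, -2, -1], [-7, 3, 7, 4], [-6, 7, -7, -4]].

Expand along row 1:
  + (-3) · M_11   where M_11 = det([-1 -2 -1; 3 7 4; 7 -7 -4]) = -10
  − (1) · M_12   where M_12 = det([2 -2 -1; -7 7 4; -6 -7 -4]) = 13
  + (6) · M_13   where M_13 = det([2 -1 -1; -7 3 4; -6 7 -4]) = 3
  − (3) · M_14   where M_14 = det([2 -1 -2; -7 3 7; -6 7 -7]) = 13
det = (+1)·(-3)·(-10) + (-1)·(1)·(13) + (+1)·(6)·(3) + (-1)·(3)·(13) = -4

|A| = -4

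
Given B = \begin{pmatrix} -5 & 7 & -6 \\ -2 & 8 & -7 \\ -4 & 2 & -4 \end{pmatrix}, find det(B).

Expand along row 1:
  + (-5) · |8 -7; 2 -4| = (-5)·(-32 − (-14)) = 90
  − 7 · |-2 -7; -4 -4| = −7·(8 − 28) = 140
  + (-6) · |-2 8; -4 2| = (-6)·(-4 − (-32)) = -168
Sum: (90) + (140) + (-168) = 62

det(B) = 62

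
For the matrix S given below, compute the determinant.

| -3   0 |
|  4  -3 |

det(S) = (-3)·(-3) − 0·4 = 9 − 0 = 9

9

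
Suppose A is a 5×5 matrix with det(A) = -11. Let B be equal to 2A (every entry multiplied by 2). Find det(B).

For a 5×5 matrix, det(2A) = 2^5·det(A) = 32·det(A).
det(B) = (32)·(-11) = -352

|B| = -352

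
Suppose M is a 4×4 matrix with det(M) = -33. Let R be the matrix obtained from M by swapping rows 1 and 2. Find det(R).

33

Swapping two rows multiplies the determinant by −1.
det(R) = (-1)·(-33) = 33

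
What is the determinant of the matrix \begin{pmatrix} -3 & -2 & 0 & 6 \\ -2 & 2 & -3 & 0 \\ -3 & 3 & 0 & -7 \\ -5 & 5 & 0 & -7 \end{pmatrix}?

Expand along column 3 (it has 3 zeros):
  − (-3) · M_23   where M_23 = det([-3 -2 6; -3 3 -7; -5 5 -7]) = -70
det = (-1)·(-3)·(-70) = -210

The determinant is -210.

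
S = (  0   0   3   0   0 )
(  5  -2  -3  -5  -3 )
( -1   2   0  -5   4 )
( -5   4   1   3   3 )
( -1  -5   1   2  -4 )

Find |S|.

Expand along row 1 (it has 4 zeros):
  + (3) · M_13   where M_13 = det([5 -2 -5 -3; -1 2 -5 4; -5 4 3 3; -1 -5 2 -4]) = -352
det = (+1)·(3)·(-352) = -1056

det(S) = -1056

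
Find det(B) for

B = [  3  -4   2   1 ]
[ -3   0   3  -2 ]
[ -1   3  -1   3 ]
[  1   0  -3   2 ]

-98

Expand along column 2 (it has 2 zeros):
  − (-4) · M_12   where M_12 = det([-3 3 -2; -1 -1 3; 1 -3 2]) = -14
  − (3) · M_32   where M_32 = det([3 2 1; -3 3 -2; 1 -3 2]) = 14
det = (-1)·(-4)·(-14) + (-1)·(3)·(14) = -98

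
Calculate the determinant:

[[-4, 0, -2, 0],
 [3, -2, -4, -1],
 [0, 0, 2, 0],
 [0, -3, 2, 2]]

Expand along row 3 (it has 3 zeros):
  + (2) · M_33   where M_33 = det([-4 0 0; 3 -2 -1; 0 -3 2]) = 28
det = (+1)·(2)·(28) = 56

The determinant is 56.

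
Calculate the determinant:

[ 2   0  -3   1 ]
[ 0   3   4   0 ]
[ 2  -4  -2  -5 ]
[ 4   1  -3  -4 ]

-168

Expand along row 2 (it has 2 zeros):
  + (3) · M_22   where M_22 = det([2 -3 1; 2 -2 -5; 4 -3 -4]) = 24
  − (4) · M_23   where M_23 = det([2 0 1; 2 -4 -5; 4 1 -4]) = 60
det = (+1)·(3)·(24) + (-1)·(4)·(60) = -168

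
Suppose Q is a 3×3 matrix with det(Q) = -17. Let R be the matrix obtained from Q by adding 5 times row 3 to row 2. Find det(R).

Adding a multiple of one row to another leaves the determinant unchanged.
det(R) = (1)·(-17) = -17

-17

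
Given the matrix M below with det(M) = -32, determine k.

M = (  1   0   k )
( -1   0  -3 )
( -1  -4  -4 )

-5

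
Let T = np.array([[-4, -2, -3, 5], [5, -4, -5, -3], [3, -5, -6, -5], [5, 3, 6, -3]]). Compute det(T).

Expand along row 1:
  + (-4) · M_11   where M_11 = det([-4 -5 -3; -5 -6 -5; 3 6 -3]) = -6
  − (-2) · M_12   where M_12 = det([5 -5 -3; 3 -6 -5; 5 6 -3]) = 176
  + (-3) · M_13   where M_13 = det([5 -4 -3; 3 -5 -5; 5 3 -3]) = 112
  − (5) · M_14   where M_14 = det([5 -4 -5; 3 -5 -6; 5 3 6]) = -38
det = (+1)·(-4)·(-6) + (-1)·(-2)·(176) + (+1)·(-3)·(112) + (-1)·(5)·(-38) = 230

The determinant is 230.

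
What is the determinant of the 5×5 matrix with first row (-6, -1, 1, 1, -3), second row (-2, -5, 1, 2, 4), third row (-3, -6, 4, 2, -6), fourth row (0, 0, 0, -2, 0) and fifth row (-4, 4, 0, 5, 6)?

Expand along row 4 (it has 4 zeros):
  + (-2) · M_44   where M_44 = det([-6 -1 1 -3; -2 -5 1 4; -3 -6 4 -6; -4 4 0 6]) = 988
det = (+1)·(-2)·(988) = -1976

-1976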